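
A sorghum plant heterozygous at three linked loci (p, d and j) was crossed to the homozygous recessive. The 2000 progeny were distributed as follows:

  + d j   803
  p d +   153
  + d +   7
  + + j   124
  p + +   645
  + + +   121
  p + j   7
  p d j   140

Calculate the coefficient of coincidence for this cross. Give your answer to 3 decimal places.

The two most frequent reciprocal classes, + d j and p + +, are the parental types, so the F1 was + d j / p + +.
The two rarest classes, + d + and p + j, are the double crossovers. Comparing them with the parentals, only the j allele has switched, so j is the middle locus and the order is d – j – p.
d–j: (277 + 14)/2000 = 0.1455; j–p: (261 + 14)/2000 = 0.1375.
Expected DCO frequency = 0.1455 × 0.1375 ≈ 0.02001; observed = 14/2000 ≈ 0.00700.
Coefficient of coincidence = 0.00700/0.02001 ≈ 0.350.

0.350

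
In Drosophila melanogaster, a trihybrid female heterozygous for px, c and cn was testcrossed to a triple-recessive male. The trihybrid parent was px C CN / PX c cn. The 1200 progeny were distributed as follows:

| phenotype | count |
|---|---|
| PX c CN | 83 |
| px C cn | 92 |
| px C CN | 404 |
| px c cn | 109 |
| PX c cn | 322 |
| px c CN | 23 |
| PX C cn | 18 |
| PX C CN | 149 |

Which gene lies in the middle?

c

The two rarest classes, px c CN and PX C cn, are the double crossovers. Comparing them with the parentals, only the c allele has switched, so c is the middle locus and the order is cn – c – px.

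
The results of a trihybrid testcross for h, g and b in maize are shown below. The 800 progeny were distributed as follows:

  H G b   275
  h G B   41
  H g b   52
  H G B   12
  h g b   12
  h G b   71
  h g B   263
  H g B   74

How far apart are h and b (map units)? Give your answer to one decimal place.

The two most frequent reciprocal classes, h g B and H G b, are the parental types, so the F1 was h g B / H G b.
The two rarest classes, h g b and H G B, are the double crossovers. Comparing them with the parentals, only the b allele has switched, so b is the middle locus and the order is h – b – g.
Crossovers in the h–b interval produce the single-crossover classes H g B and h G b (74 + 71 = 145) plus the double crossovers (24).
RF(h–b) = (145 + 24) / 800 = 169/800 = 0.2112 → 21.1 map units.

21.1 map units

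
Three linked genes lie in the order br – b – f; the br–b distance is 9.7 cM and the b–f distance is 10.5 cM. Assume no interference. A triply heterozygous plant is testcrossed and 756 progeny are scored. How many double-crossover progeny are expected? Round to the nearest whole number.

Map distances give recombination frequencies of 0.097 and 0.105 for the two intervals.
With no interference, expected double-crossover frequency = 0.097 × 0.105 = 0.01018.
Expected number = 0.01018 × 756 = 7.70 ≈ 8.

8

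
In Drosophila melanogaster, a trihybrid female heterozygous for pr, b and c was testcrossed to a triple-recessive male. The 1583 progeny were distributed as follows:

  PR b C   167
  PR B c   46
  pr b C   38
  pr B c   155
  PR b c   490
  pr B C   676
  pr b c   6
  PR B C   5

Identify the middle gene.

The two most frequent reciprocal classes, PR b c and pr B C, are the parental types, so the F1 was PR b c / pr B C.
The two rarest classes, pr b c and PR B C, are the double crossovers. Comparing them with the parentals, only the pr allele has switched, so pr is the middle locus and the order is c – pr – b.

pr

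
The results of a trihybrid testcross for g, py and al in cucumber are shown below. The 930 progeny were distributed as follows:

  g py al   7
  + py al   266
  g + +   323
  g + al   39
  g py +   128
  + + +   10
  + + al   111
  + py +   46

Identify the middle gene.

g

The two most frequent reciprocal classes, g + + and + py al, are the parental types, so the F1 was g + + / + py al.
The two rarest classes, + + + and g py al, are the double crossovers. Comparing them with the parentals, only the g allele has switched, so g is the middle locus and the order is py – g – al.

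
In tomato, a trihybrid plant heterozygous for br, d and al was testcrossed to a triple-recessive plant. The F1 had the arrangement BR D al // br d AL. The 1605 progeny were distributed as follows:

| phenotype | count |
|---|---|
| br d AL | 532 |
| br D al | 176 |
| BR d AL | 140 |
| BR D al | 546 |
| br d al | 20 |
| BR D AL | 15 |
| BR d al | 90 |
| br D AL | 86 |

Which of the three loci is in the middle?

The two rarest classes, BR D AL and br d al, are the double crossovers. Comparing them with the parentals, only the al allele has switched, so al is the middle locus and the order is d – al – br.

al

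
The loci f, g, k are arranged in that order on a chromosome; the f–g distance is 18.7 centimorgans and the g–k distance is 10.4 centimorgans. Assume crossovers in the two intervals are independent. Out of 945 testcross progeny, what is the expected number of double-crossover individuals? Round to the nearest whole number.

18

Map distances give recombination frequencies of 0.187 and 0.104 for the two intervals.
With no interference, expected double-crossover frequency = 0.187 × 0.104 = 0.01945.
Expected number = 0.01945 × 945 = 18.38 ≈ 18.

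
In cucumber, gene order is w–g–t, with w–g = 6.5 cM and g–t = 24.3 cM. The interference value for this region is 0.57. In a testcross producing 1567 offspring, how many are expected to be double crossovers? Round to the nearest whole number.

Map distances give recombination frequencies of 0.065 and 0.243 for the two intervals.
With interference 0.57 (so coincidence = 0.43), expected double-crossover frequency = 0.065 × 0.243 × 0.43 = 0.00679.
Expected number = 0.00679 × 1567 = 10.64 ≈ 11.

11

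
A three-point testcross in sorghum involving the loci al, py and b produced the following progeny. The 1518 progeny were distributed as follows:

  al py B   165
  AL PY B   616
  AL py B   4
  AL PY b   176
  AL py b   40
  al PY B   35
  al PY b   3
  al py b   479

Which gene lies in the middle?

py

The two most frequent reciprocal classes, al py b and AL PY B, are the parental types, so the F1 was al py b / AL PY B.
The two rarest classes, al PY b and AL py B, are the double crossovers. Comparing them with the parentals, only the py allele has switched, so py is the middle locus and the order is al – py – b.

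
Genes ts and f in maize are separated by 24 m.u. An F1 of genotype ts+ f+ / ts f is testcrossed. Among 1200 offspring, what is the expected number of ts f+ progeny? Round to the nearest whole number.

144

A map distance of 24 m.u. corresponds to a recombination frequency of 0.240.
The F1 is ts+ f+ / ts f, so ts f+ is a recombinant gamete class with expected frequency r/2 = 0.240/2 = 0.1200.
Expected number = 0.1200 × 1200 = 144.00 ≈ 144.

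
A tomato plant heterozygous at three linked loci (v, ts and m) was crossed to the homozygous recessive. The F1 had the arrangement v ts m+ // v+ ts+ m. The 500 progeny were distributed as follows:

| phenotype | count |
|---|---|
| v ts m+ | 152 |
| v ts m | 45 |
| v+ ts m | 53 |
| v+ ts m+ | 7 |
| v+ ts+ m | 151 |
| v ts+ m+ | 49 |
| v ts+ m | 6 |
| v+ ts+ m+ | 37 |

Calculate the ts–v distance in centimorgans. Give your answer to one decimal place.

23.0 centimorgans

The two rarest classes, v+ ts m+ and v ts+ m, are the double crossovers. Comparing them with the parentals, only the v allele has switched, so v is the middle locus and the order is ts – v – m.
Crossovers in the ts–v interval produce the single-crossover classes v ts+ m+ and v+ ts m (49 + 53 = 102) plus the double crossovers (13).
RF(ts–v) = (102 + 13) / 500 = 115/500 = 0.2300 → 23.0 centimorgans.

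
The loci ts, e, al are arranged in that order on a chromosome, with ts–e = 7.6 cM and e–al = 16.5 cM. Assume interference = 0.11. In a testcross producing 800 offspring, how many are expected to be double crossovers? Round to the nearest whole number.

Map distances give recombination frequencies of 0.076 and 0.165 for the two intervals.
With interference 0.11 (so coincidence = 0.89), expected double-crossover frequency = 0.076 × 0.165 × 0.89 = 0.01116.
Expected number = 0.01116 × 800 = 8.93 ≈ 9.

9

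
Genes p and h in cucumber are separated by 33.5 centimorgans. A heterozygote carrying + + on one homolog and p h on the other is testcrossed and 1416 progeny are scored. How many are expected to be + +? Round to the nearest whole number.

A map distance of 33.5 centimorgans corresponds to a recombination frequency of 0.335.
The F1 is + + / p h, so + + is a parental gamete class with expected frequency (1 − r)/2 = 0.665/2 = 0.3325.
Expected number = 0.3325 × 1416 = 470.82 ≈ 471.

471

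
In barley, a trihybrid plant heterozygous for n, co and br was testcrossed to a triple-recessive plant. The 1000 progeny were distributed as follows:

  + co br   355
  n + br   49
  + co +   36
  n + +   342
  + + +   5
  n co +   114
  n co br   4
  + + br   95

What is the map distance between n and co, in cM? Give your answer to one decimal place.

The two most frequent reciprocal classes, + co br and n + +, are the parental types, so the F1 was + co br / n + +.
The two rarest classes, n co br and + + +, are the double crossovers. Comparing them with the parentals, only the n allele has switched, so n is the middle locus and the order is br – n – co.
Crossovers in the n–co interval produce the single-crossover classes + + br and n co + (95 + 114 = 209) plus the double crossovers (9).
RF(n–co) = (209 + 9) / 1000 = 218/1000 = 0.2180 → 21.8 cM.

21.8 cM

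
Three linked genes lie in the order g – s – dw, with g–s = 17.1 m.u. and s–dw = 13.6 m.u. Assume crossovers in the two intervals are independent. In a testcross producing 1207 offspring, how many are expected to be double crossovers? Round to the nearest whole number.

Map distances give recombination frequencies of 0.171 and 0.136 for the two intervals.
With no interference, expected double-crossover frequency = 0.171 × 0.136 = 0.02326.
Expected number = 0.02326 × 1207 = 28.07 ≈ 28.

28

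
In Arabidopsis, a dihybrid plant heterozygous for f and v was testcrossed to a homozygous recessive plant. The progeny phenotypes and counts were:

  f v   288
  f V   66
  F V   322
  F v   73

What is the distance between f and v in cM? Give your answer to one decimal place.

18.6 cM

The two most frequent classes, F V (322) and f v (288), are the parental types, so the F1 was F V / f v.
The recombinant classes are F v and f V: 73 + 66 = 139.
Recombination frequency = 139/749 = 0.1856 ≈ 18.6%, i.e. 18.6 cM.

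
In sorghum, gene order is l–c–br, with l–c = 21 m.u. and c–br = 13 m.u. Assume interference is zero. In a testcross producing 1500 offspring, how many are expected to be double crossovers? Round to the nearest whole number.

41

Map distances give recombination frequencies of 0.210 and 0.130 for the two intervals.
With no interference, expected double-crossover frequency = 0.210 × 0.130 = 0.02730.
Expected number = 0.02730 × 1500 = 40.95 ≈ 41.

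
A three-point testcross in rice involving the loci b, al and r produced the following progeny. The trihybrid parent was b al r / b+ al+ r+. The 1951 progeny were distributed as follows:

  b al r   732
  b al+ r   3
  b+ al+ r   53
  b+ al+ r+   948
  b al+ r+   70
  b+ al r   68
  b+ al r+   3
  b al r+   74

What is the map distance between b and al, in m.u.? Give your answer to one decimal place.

7.4 m.u.

The two rarest classes, b al+ r and b+ al r+, are the double crossovers. Comparing them with the parentals, only the al allele has switched, so al is the middle locus and the order is b – al – r.
Crossovers in the b–al interval produce the single-crossover classes b+ al r and b al+ r+ (68 + 70 = 138) plus the double crossovers (6).
RF(b–al) = (138 + 6) / 1951 = 144/1951 = 0.0738 → 7.4 m.u.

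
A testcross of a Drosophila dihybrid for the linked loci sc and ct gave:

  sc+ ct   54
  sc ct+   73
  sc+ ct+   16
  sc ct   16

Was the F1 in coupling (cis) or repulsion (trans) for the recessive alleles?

The two most frequent classes are sc+ ct (54) and sc ct+ (73); these are the parental (non-recombinant) types.
So the F1 carried sc+ ct on one chromosome and sc ct+ on the other — the recessive alleles are on opposite chromosomes (trans / repulsion).

trans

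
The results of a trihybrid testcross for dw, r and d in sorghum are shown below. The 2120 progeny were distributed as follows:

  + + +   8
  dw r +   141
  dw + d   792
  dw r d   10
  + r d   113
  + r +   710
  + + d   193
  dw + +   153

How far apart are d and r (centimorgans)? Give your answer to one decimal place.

13.4 centimorgans

The two most frequent reciprocal classes, dw + d and + r +, are the parental types, so the F1 was dw + d / + r +.
The two rarest classes, dw r d and + + +, are the double crossovers. Comparing them with the parentals, only the r allele has switched, so r is the middle locus and the order is dw – r – d.
Crossovers in the r–d interval produce the single-crossover classes dw + + and + r d (153 + 113 = 266) plus the double crossovers (18).
RF(r–d) = (266 + 18) / 2120 = 284/2120 = 0.1340 → 13.4 centimorgans.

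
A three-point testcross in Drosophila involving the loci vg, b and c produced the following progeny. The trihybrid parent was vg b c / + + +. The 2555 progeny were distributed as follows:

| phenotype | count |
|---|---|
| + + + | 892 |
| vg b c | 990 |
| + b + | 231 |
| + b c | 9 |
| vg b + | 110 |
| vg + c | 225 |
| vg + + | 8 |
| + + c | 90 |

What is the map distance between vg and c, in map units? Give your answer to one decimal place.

8.5 map units

The two rarest classes, + b c and vg + +, are the double crossovers. Comparing them with the parentals, only the vg allele has switched, so vg is the middle locus and the order is b – vg – c.
Crossovers in the vg–c interval produce the single-crossover classes vg b + and + + c (110 + 90 = 200) plus the double crossovers (17).
RF(vg–c) = (200 + 17) / 2555 = 217/2555 = 0.0849 → 8.5 map units.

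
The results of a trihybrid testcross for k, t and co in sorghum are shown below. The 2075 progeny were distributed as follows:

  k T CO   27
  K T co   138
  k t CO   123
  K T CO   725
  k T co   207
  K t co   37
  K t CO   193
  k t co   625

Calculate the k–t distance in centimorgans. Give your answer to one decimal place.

The two most frequent reciprocal classes, k t co and K T CO, are the parental types, so the F1 was k t co / K T CO.
The two rarest classes, K t co and k T CO, are the double crossovers. Comparing them with the parentals, only the k allele has switched, so k is the middle locus and the order is co – k – t.
Crossovers in the k–t interval produce the single-crossover classes k T co and K t CO (207 + 193 = 400) plus the double crossovers (64).
RF(k–t) = (400 + 64) / 2075 = 464/2075 = 0.2236 → 22.4 centimorgans.

22.4 centimorgans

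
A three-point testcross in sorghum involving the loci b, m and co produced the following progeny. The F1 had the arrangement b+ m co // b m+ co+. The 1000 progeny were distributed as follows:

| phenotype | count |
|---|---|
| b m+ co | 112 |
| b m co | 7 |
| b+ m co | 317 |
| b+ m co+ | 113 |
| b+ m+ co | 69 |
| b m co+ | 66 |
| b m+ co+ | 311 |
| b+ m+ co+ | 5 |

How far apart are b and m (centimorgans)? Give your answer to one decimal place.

The two rarest classes, b m co and b+ m+ co+, are the double crossovers. Comparing them with the parentals, only the b allele has switched, so b is the middle locus and the order is m – b – co.
Crossovers in the m–b interval produce the single-crossover classes b+ m+ co and b m co+ (69 + 66 = 135) plus the double crossovers (12).
RF(m–b) = (135 + 12) / 1000 = 147/1000 = 0.1470 → 14.7 centimorgans.

14.7 centimorgans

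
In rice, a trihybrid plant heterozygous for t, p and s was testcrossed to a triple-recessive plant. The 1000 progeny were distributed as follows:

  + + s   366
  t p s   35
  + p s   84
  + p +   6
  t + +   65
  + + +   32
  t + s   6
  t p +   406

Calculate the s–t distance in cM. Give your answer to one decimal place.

7.9 cM

The two most frequent reciprocal classes, t p + and + + s, are the parental types, so the F1 was t p + / + + s.
The two rarest classes, + p + and t + s, are the double crossovers. Comparing them with the parentals, only the t allele has switched, so t is the middle locus and the order is s – t – p.
Crossovers in the s–t interval produce the single-crossover classes t p s and + + + (35 + 32 = 67) plus the double crossovers (12).
RF(s–t) = (67 + 12) / 1000 = 79/1000 = 0.0790 → 7.9 cM.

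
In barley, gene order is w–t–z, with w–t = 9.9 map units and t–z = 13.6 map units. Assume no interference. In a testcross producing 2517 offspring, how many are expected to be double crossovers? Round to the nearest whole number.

Map distances give recombination frequencies of 0.099 and 0.136 for the two intervals.
With no interference, expected double-crossover frequency = 0.099 × 0.136 = 0.01346.
Expected number = 0.01346 × 2517 = 33.89 ≈ 34.

34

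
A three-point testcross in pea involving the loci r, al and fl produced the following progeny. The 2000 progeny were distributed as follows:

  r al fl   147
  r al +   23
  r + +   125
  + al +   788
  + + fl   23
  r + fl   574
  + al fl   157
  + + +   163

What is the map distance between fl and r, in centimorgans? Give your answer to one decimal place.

The two most frequent reciprocal classes, + al + and r + fl, are the parental types, so the F1 was + al + / r + fl.
The two rarest classes, r al + and + + fl, are the double crossovers. Comparing them with the parentals, only the r allele has switched, so r is the middle locus and the order is fl – r – al.
Crossovers in the fl–r interval produce the single-crossover classes + al fl and r + + (157 + 125 = 282) plus the double crossovers (46).
RF(fl–r) = (282 + 46) / 2000 = 328/2000 = 0.1640 → 16.4 centimorgans.

16.4 centimorgans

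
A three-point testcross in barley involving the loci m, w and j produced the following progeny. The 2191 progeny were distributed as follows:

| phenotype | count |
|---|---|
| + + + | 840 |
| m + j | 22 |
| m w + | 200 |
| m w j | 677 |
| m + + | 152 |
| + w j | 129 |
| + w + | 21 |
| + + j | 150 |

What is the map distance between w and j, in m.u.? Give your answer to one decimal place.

The two most frequent reciprocal classes, + + + and m w j, are the parental types, so the F1 was + + + / m w j.
The two rarest classes, + w + and m + j, are the double crossovers. Comparing them with the parentals, only the w allele has switched, so w is the middle locus and the order is j – w – m.
Crossovers in the j–w interval produce the single-crossover classes + + j and m w + (150 + 200 = 350) plus the double crossovers (43).
RF(j–w) = (350 + 43) / 2191 = 393/2191 = 0.1794 → 17.9 m.u.

17.9 m.u.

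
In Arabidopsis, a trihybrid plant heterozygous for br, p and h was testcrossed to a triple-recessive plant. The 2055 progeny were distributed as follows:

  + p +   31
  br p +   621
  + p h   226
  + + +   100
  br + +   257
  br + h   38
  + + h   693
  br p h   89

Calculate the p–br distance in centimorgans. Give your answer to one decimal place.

The two most frequent reciprocal classes, + + h and br p +, are the parental types, so the F1 was + + h / br p +.
The two rarest classes, br + h and + p +, are the double crossovers. Comparing them with the parentals, only the br allele has switched, so br is the middle locus and the order is p – br – h.
Crossovers in the p–br interval produce the single-crossover classes + p h and br + + (226 + 257 = 483) plus the double crossovers (69).
RF(p–br) = (483 + 69) / 2055 = 552/2055 = 0.2686 → 26.9 centimorgans.

26.9 centimorgans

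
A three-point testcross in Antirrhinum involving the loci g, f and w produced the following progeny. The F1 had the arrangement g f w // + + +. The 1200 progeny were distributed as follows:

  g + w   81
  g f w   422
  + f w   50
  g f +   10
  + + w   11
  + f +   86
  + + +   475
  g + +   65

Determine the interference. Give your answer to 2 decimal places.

The two rarest classes, g f + and + + w, are the double crossovers. Comparing them with the parentals, only the w allele has switched, so w is the middle locus and the order is g – w – f.
g–w: (115 + 21)/1200 = 0.1133; w–f: (167 + 21)/1200 = 0.1567.
Expected DCO frequency = 0.1133 × 0.1567 ≈ 0.01775; observed = 21/1200 ≈ 0.01750.
Coefficient of coincidence = 0.01750/0.01775 ≈ 0.99; interference = 1 − 0.99 = 0.01.

0.01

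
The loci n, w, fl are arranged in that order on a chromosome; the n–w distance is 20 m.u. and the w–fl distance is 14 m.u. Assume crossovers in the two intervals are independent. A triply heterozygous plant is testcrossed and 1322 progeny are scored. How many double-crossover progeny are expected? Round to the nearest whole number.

37

Map distances give recombination frequencies of 0.200 and 0.140 for the two intervals.
With no interference, expected double-crossover frequency = 0.200 × 0.140 = 0.02800.
Expected number = 0.02800 × 1322 = 37.02 ≈ 37.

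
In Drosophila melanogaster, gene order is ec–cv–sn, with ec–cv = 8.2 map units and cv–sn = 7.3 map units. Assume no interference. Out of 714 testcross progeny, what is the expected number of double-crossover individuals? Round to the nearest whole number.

4

Map distances give recombination frequencies of 0.082 and 0.073 for the two intervals.
With no interference, expected double-crossover frequency = 0.082 × 0.073 = 0.00599.
Expected number = 0.00599 × 714 = 4.27 ≈ 4.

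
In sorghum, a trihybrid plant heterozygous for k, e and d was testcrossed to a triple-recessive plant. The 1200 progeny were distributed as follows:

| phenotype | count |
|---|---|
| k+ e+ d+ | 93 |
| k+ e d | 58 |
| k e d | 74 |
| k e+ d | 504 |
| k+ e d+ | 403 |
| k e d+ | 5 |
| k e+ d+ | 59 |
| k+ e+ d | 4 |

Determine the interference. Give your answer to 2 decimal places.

0.51

The two most frequent reciprocal classes, k e+ d and k+ e d+, are the parental types, so the F1 was k e+ d / k+ e d+.
The two rarest classes, k+ e+ d and k e d+, are the double crossovers. Comparing them with the parentals, only the k allele has switched, so k is the middle locus and the order is e – k – d.
e–k: (167 + 9)/1200 = 0.1467; k–d: (117 + 9)/1200 = 0.1050.
Expected DCO frequency = 0.1467 × 0.1050 ≈ 0.01540; observed = 9/1200 ≈ 0.00750.
Coefficient of coincidence = 0.00750/0.01540 ≈ 0.49; interference = 1 − 0.49 = 0.51.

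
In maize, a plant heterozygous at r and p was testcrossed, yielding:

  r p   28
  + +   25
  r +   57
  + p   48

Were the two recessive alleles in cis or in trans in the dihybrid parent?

trans

The two most frequent classes are + p (48) and r + (57); these are the parental (non-recombinant) types.
So the F1 carried + p on one chromosome and r + on the other — the recessive alleles are on opposite chromosomes (trans / repulsion).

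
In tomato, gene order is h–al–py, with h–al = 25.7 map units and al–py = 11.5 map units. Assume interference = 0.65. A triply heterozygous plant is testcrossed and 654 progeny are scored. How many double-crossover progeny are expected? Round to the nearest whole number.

7

Map distances give recombination frequencies of 0.257 and 0.115 for the two intervals.
With interference 0.65 (so coincidence = 0.35), expected double-crossover frequency = 0.257 × 0.115 × 0.35 = 0.01034.
Expected number = 0.01034 × 654 = 6.77 ≈ 7.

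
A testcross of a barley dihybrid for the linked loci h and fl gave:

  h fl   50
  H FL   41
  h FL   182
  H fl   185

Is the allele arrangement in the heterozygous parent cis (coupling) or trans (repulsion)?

The two most frequent classes are H fl (185) and h FL (182); these are the parental (non-recombinant) types.
So the F1 carried H fl on one chromosome and h FL on the other — the recessive alleles are on opposite chromosomes (trans / repulsion).

trans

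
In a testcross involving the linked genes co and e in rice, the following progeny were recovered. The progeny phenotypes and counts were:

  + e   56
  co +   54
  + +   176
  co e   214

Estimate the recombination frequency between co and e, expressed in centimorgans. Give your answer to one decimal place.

22.0 centimorgans

The two most frequent classes, + + (176) and co e (214), are the parental types, so the F1 was + + / co e.
The recombinant classes are + e and co +: 56 + 54 = 110.
Recombination frequency = 110/500 = 0.2200 ≈ 22.0%, i.e. 22.0 centimorgans.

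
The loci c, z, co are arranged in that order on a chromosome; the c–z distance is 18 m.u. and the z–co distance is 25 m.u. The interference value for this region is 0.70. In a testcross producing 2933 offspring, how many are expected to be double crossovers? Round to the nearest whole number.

40

Map distances give recombination frequencies of 0.180 and 0.250 for the two intervals.
With interference 0.70 (so coincidence = 0.30), expected double-crossover frequency = 0.180 × 0.250 × 0.30 = 0.01350.
Expected number = 0.01350 × 2933 = 39.60 ≈ 40.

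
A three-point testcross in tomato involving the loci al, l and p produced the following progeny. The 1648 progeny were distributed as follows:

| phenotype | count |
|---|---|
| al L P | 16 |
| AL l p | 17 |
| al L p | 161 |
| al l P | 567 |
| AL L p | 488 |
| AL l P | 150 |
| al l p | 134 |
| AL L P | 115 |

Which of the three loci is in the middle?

The two most frequent reciprocal classes, AL L p and al l P, are the parental types, so the F1 was AL L p / al l P.
The two rarest classes, AL l p and al L P, are the double crossovers. Comparing them with the parentals, only the l allele has switched, so l is the middle locus and the order is al – l – p.

l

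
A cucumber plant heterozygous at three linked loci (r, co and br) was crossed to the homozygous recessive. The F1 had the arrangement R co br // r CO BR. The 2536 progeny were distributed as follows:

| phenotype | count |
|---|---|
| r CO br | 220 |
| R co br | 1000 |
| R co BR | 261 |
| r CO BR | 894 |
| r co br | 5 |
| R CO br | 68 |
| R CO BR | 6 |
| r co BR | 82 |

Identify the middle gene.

r

The two rarest classes, r co br and R CO BR, are the double crossovers. Comparing them with the parentals, only the r allele has switched, so r is the middle locus and the order is co – r – br.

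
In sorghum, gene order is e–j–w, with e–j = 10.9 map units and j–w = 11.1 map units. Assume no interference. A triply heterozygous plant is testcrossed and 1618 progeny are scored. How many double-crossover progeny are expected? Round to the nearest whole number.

20

Map distances give recombination frequencies of 0.109 and 0.111 for the two intervals.
With no interference, expected double-crossover frequency = 0.109 × 0.111 = 0.01210.
Expected number = 0.01210 × 1618 = 19.58 ≈ 20.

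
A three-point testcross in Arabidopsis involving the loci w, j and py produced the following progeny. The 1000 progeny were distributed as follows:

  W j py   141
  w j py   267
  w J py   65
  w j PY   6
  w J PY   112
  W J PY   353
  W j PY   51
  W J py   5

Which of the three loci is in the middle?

The two most frequent reciprocal classes, w j py and W J PY, are the parental types, so the F1 was w j py / W J PY.
The two rarest classes, w j PY and W J py, are the double crossovers. Comparing them with the parentals, only the py allele has switched, so py is the middle locus and the order is w – py – j.

py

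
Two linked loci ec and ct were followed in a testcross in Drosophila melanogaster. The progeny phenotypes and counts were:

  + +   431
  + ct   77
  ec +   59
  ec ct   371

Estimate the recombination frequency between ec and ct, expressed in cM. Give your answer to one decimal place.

The two most frequent classes, + + (431) and ec ct (371), are the parental types, so the F1 was + + / ec ct.
The recombinant classes are + ct and ec +: 77 + 59 = 136.
Recombination frequency = 136/938 = 0.1450 ≈ 14.5%, i.e. 14.5 cM.

14.5 cM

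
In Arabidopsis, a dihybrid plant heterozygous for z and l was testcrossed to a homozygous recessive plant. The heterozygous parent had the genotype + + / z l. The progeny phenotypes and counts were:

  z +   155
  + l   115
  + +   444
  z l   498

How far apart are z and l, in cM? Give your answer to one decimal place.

The recombinant classes are + l and z +: 115 + 155 = 270.
Recombination frequency = 270/1212 = 0.2228 ≈ 22.3%, i.e. 22.3 cM.

22.3 cM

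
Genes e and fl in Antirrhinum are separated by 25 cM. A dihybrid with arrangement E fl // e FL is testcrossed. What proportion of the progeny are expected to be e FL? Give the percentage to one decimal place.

A map distance of 25 cM corresponds to a recombination frequency of 0.250.
The F1 is E fl / e FL, so e FL is a parental gamete class with expected frequency (1 − r)/2 = 0.750/2 = 0.3750.
That is 0.3750 = 37.5% of the progeny.

37.5%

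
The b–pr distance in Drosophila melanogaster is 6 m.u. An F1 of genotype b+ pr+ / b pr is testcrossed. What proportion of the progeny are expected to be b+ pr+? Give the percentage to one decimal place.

47.0%

A map distance of 6 m.u. corresponds to a recombination frequency of 0.060.
The F1 is b+ pr+ / b pr, so b+ pr+ is a parental gamete class with expected frequency (1 − r)/2 = 0.940/2 = 0.4700.
That is 0.4700 = 47.0% of the progeny.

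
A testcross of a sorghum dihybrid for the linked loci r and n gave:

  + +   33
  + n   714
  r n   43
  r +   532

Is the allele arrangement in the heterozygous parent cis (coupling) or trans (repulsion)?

trans

The two most frequent classes are + n (714) and r + (532); these are the parental (non-recombinant) types.
So the F1 carried + n on one chromosome and r + on the other — the recessive alleles are on opposite chromosomes (trans / repulsion).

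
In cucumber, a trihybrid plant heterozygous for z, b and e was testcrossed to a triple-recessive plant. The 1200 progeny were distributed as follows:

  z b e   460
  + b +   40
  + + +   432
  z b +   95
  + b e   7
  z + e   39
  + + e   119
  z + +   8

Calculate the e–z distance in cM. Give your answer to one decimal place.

19.1 cM

The two most frequent reciprocal classes, + + + and z b e, are the parental types, so the F1 was + + + / z b e.
The two rarest classes, z + + and + b e, are the double crossovers. Comparing them with the parentals, only the z allele has switched, so z is the middle locus and the order is e – z – b.
Crossovers in the e–z interval produce the single-crossover classes + + e and z b + (119 + 95 = 214) plus the double crossovers (15).
RF(e–z) = (214 + 15) / 1200 = 229/1200 = 0.1908 → 19.1 cM.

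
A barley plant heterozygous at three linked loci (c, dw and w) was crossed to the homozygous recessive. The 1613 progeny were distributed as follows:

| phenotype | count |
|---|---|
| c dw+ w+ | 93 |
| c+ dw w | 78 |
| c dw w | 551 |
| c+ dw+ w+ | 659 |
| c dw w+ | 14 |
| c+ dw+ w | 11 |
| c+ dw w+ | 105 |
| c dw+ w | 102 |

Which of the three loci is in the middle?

w

The two most frequent reciprocal classes, c+ dw+ w+ and c dw w, are the parental types, so the F1 was c+ dw+ w+ / c dw w.
The two rarest classes, c+ dw+ w and c dw w+, are the double crossovers. Comparing them with the parentals, only the w allele has switched, so w is the middle locus and the order is dw – w – c.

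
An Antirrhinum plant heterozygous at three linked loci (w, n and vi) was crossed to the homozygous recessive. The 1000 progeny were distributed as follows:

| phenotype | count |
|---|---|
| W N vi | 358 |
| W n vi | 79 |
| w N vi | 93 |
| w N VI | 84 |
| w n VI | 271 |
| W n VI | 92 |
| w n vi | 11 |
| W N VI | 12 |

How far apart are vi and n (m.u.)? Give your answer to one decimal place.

18.6 m.u.

The two most frequent reciprocal classes, w n VI and W N vi, are the parental types, so the F1 was w n VI / W N vi.
The two rarest classes, w n vi and W N VI, are the double crossovers. Comparing them with the parentals, only the vi allele has switched, so vi is the middle locus and the order is n – vi – w.
Crossovers in the n–vi interval produce the single-crossover classes w N VI and W n vi (84 + 79 = 163) plus the double crossovers (23).
RF(n–vi) = (163 + 23) / 1000 = 186/1000 = 0.1860 → 18.6 m.u.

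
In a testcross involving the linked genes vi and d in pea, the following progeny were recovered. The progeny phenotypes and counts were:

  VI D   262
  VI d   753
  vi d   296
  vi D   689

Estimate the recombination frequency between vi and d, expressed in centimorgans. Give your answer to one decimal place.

27.9 centimorgans

The two most frequent classes, VI d (753) and vi D (689), are the parental types, so the F1 was VI d / vi D.
The recombinant classes are VI D and vi d: 262 + 296 = 558.
Recombination frequency = 558/2000 = 0.2790 ≈ 27.9%, i.e. 27.9 centimorgans.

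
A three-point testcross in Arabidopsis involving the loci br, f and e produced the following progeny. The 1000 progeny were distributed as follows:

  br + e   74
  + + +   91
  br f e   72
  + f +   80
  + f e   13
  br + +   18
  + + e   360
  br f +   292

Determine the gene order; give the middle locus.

f

The two most frequent reciprocal classes, + + e and br f +, are the parental types, so the F1 was + + e / br f +.
The two rarest classes, + f e and br + +, are the double crossovers. Comparing them with the parentals, only the f allele has switched, so f is the middle locus and the order is br – f – e.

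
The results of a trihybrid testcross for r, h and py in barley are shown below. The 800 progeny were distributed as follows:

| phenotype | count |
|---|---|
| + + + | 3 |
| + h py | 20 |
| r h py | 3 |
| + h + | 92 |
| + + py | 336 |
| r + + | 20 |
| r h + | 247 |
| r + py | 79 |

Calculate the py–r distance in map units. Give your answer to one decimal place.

22.1 map units

The two most frequent reciprocal classes, r h + and + + py, are the parental types, so the F1 was r h + / + + py.
The two rarest classes, r h py and + + +, are the double crossovers. Comparing them with the parentals, only the py allele has switched, so py is the middle locus and the order is h – py – r.
Crossovers in the py–r interval produce the single-crossover classes + h + and r + py (92 + 79 = 171) plus the double crossovers (6).
RF(py–r) = (171 + 6) / 800 = 177/800 = 0.2213 → 22.1 map units.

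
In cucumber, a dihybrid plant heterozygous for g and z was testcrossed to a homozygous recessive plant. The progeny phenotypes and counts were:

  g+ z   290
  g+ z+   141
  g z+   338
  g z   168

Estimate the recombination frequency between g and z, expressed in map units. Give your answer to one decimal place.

The two most frequent classes, g+ z (290) and g z+ (338), are the parental types, so the F1 was g+ z / g z+.
The recombinant classes are g+ z+ and g z: 141 + 168 = 309.
Recombination frequency = 309/937 = 0.3298 ≈ 33.0%, i.e. 33.0 map units.

33.0 map units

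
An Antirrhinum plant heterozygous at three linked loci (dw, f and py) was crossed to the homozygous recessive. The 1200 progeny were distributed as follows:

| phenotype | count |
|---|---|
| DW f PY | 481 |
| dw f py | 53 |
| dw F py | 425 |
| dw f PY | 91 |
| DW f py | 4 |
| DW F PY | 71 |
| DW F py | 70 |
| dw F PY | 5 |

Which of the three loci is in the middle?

py

The two most frequent reciprocal classes, dw F py and DW f PY, are the parental types, so the F1 was dw F py / DW f PY.
The two rarest classes, dw F PY and DW f py, are the double crossovers. Comparing them with the parentals, only the py allele has switched, so py is the middle locus and the order is f – py – dw.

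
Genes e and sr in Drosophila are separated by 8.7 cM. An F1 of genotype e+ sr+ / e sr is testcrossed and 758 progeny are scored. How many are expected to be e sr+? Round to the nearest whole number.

33

A map distance of 8.7 cM corresponds to a recombination frequency of 0.087.
The F1 is e+ sr+ / e sr, so e sr+ is a recombinant gamete class with expected frequency r/2 = 0.087/2 = 0.0435.
Expected number = 0.0435 × 758 = 32.97 ≈ 33.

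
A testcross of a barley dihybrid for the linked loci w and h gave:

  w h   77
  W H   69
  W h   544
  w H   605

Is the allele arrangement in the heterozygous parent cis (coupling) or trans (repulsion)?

The two most frequent classes are W h (544) and w H (605); these are the parental (non-recombinant) types.
So the F1 carried W h on one chromosome and w H on the other — the recessive alleles are on opposite chromosomes (trans / repulsion).

trans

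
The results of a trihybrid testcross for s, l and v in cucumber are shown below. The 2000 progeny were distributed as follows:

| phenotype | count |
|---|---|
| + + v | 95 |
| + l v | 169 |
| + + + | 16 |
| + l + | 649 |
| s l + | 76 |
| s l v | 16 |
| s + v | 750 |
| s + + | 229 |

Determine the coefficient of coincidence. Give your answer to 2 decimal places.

The two most frequent reciprocal classes, s + v and + l +, are the parental types, so the F1 was s + v / + l +.
The two rarest classes, s l v and + + +, are the double crossovers. Comparing them with the parentals, only the l allele has switched, so l is the middle locus and the order is s – l – v.
s–l: (171 + 32)/2000 = 0.1015; l–v: (398 + 32)/2000 = 0.2150.
Expected DCO frequency = 0.1015 × 0.2150 ≈ 0.02182; observed = 32/2000 ≈ 0.01600.
Coefficient of coincidence = 0.01600/0.02182 ≈ 0.73.

0.73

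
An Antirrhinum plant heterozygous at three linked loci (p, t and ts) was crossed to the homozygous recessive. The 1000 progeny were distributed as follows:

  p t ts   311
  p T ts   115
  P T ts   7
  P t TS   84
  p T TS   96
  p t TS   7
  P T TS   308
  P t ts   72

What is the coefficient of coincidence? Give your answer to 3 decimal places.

The two most frequent reciprocal classes, P T TS and p t ts, are the parental types, so the F1 was P T TS / p t ts.
The two rarest classes, P T ts and p t TS, are the double crossovers. Comparing them with the parentals, only the ts allele has switched, so ts is the middle locus and the order is t – ts – p.
t–ts: (199 + 14)/1000 = 0.2130; ts–p: (168 + 14)/1000 = 0.1820.
Expected DCO frequency = 0.2130 × 0.1820 ≈ 0.03877; observed = 14/1000 ≈ 0.01400.
Coefficient of coincidence = 0.01400/0.03877 ≈ 0.361.

0.361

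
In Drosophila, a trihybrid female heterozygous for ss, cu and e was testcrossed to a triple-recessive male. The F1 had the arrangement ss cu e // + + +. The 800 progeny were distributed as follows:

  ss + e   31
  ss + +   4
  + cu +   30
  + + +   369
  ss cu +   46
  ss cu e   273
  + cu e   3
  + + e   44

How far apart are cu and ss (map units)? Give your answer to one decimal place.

8.5 map units

The two rarest classes, + cu e and ss + +, are the double crossovers. Comparing them with the parentals, only the ss allele has switched, so ss is the middle locus and the order is cu – ss – e.
Crossovers in the cu–ss interval produce the single-crossover classes ss + e and + cu + (31 + 30 = 61) plus the double crossovers (7).
RF(cu–ss) = (61 + 7) / 800 = 68/800 = 0.0850 → 8.5 map units.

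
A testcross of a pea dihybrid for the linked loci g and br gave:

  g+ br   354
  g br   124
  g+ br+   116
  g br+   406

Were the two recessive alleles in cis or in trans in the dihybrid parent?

The two most frequent classes are g+ br (354) and g br+ (406); these are the parental (non-recombinant) types.
So the F1 carried g+ br on one chromosome and g br+ on the other — the recessive alleles are on opposite chromosomes (trans / repulsion).

trans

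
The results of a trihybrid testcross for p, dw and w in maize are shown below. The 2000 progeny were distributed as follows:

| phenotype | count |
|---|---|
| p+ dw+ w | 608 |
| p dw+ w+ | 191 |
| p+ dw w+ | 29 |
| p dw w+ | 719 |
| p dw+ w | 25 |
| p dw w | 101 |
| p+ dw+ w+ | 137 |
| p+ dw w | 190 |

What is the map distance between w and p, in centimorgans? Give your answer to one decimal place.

The two most frequent reciprocal classes, p dw w+ and p+ dw+ w, are the parental types, so the F1 was p dw w+ / p+ dw+ w.
The two rarest classes, p+ dw w+ and p dw+ w, are the double crossovers. Comparing them with the parentals, only the p allele has switched, so p is the middle locus and the order is dw – p – w.
Crossovers in the p–w interval produce the single-crossover classes p dw w and p+ dw+ w+ (101 + 137 = 238) plus the double crossovers (54).
RF(p–w) = (238 + 54) / 2000 = 292/2000 = 0.1460 → 14.6 centimorgans.

14.6 centimorgans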